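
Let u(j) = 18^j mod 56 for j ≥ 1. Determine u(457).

32

We have u(1) = 18, u(2) = 44, u(3) = 8, u(4) = 32, u(5) = 16, u(6) = 8.
Since u(6) = u(3) = 8, the sequence is eventually periodic: after a pre-period of length 2 it cycles with period 3.
For j ≥ 3, u(j) depends only on (j - 3) mod 3. (457 - 3) mod 3 = 1, so u(457) = u(4) = 32.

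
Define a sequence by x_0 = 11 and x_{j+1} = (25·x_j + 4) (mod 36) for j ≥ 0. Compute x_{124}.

x_0 = 11,  x_1 = 27,  x_2 = 31,  x_3 = 23,  x_4 = 3,  x_5 = 7,  x_6 = 35,  x_7 = 15,  x_8 = 19,  x_9 = 11.
Since x_9 = x_0 = 11, the sequence is periodic with period 9.
(124 - 0) mod 9 = 7, so x_{124} = x_7 = 15.

15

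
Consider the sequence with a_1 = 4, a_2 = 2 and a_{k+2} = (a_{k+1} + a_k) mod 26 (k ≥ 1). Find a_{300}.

Computing terms: a_1 = 4,  a_2 = 2,  a_3 = 6,  a_4 = 8,  a_5 = 14,  a_6 = 22,  a_7 = 10,  a_8 = 6,  a_9 = 16,  a_{10} = 22,  a_{11} = 12,  a_{12} = 8,  a_{13} = 20,  a_{14} = 2,  a_{15} = 22,  a_{16} = 24,  a_{17} = 20,  a_{18} = 18,  a_{19} = 12,  a_{20} = 4,  a_{21} = 16,  a_{22} = 20,  a_{23} = 10,  a_{24} = 4,  a_{25} = 14,  a_{26} = 18,  a_{27} = 6,  a_{28} = 24,  a_{29} = 4,  a_{30} = 2.
The sequence repeats with period 28.
(300 - 1) mod 28 = 19, so a_{300} = a_{20} = 4.

4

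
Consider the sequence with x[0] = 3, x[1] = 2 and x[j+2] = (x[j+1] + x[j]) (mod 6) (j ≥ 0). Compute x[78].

1

x[0] = 3; x[1] = 2; x[2] = 5; x[3] = 1; x[4] = 0; x[5] = 1; x[6] = 1; x[7] = 2; x[8] = 3; x[9] = 5; x[10] = 2; x[11] = 1; x[12] = 3; x[13] = 4; x[14] = 1; x[15] = 5; x[16] = 0; x[17] = 5; x[18] = 5; x[19] = 4; x[20] = 3; x[21] = 1; x[22] = 4; x[23] = 5; x[24] = 3; x[25] = 2.
The sequence repeats with period 24.
(78 - 0) mod 24 = 6, so x[78] = x[6] = 1.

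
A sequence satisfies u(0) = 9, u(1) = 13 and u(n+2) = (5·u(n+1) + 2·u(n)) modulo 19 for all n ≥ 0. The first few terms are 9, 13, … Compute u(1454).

We have u(0) = 9,  u(1) = 13,  u(2) = 7,  u(3) = 4,  u(4) = 15,  u(5) = 7,  u(6) = 8,  u(7) = 16,  u(8) = 1,  u(9) = 18,  u(10) = 16,  u(11) = 2,  u(12) = 4,  u(13) = 5,  u(14) = 14,  u(15) = 4,  u(16) = 10,  u(17) = 1,  u(18) = 6,  u(19) = 13,  u(20) = 1,  u(21) = 12,  u(22) = 5,  u(23) = 11,  u(24) = 8,  u(25) = 5,  u(26) = 3,  u(27) = 6,  u(28) = 17,  u(29) = 2,  u(30) = 6,  u(31) = 15,  u(32) = 11,  u(33) = 9,  u(34) = 10,  u(35) = 11,  u(36) = 18,  u(37) = 17,  u(38) = 7,  u(39) = 12,  u(40) = 17,  u(41) = 14,  u(42) = 9,  u(43) = 16,  u(44) = 3,  u(45) = 9,  u(46) = 13.
The sequence repeats with period 45.
So u(1454) = u(0 + ((1454-0) mod 45)) = u(14) = 14.

14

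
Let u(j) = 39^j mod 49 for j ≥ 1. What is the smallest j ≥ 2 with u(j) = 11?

u(1) = 39; u(2) = 2; u(3) = 29; u(4) = 4; u(5) = 9; u(6) = 8; u(7) = 18; u(8) = 16; u(9) = 36; u(10) = 32; u(11) = 23; u(12) = 15; u(13) = 46; u(14) = 30; u(15) = 43; u(16) = 11; u(17) = 37; u(18) = 22; u(19) = 25; u(20) = 44; u(21) = 1; u(22) = 39.
Since u(22) = u(1) = 39, the sequence is periodic with period 21.
The value 11 first appears (with j ≥ 2) at u(16).

16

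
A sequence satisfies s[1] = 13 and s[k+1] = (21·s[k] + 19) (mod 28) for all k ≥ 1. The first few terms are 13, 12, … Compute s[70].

12

s[1] = 13, s[2] = 12, s[3] = 19, s[4] = 26, s[5] = 5, s[6] = 12.
Since s[6] = s[2] = 12, the sequence is eventually periodic: after a pre-period of length 1 it cycles with period 4.
For k ≥ 2, s[k] depends only on (k - 2) mod 4. (70 - 2) mod 4 = 0, so s[70] = s[2] = 12.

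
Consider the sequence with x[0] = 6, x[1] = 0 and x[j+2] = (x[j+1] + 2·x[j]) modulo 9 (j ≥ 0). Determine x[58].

x[0] = 6, x[1] = 0, x[2] = 3, x[3] = 3, x[4] = 0, x[5] = 6, x[6] = 6, x[7] = 0.
The sequence repeats with period 6.
So x[58] = x[0 + ((58-0) mod 6)] = x[4] = 0.

0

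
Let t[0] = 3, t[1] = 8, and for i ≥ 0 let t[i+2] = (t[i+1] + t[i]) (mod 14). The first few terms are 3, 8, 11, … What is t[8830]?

t[0] = 3,  t[1] = 8,  t[2] = 11,  t[3] = 5,  t[4] = 2,  t[5] = 7,  t[6] = 9,  t[7] = 2,  t[8] = 11,  t[9] = 13,  t[10] = 10,  t[11] = 9,  t[12] = 5,  t[13] = 0,  t[14] = 5,  t[15] = 5,  t[16] = 10,  t[17] = 1,  t[18] = 11,  t[19] = 12,  t[20] = 9,  t[21] = 7,  t[22] = 2,  t[23] = 9,  t[24] = 11,  t[25] = 6,  t[26] = 3,  t[27] = 9,  t[28] = 12,  t[29] = 7,  t[30] = 5,  t[31] = 12,  t[32] = 3,  t[33] = 1,  t[34] = 4,  t[35] = 5,  t[36] = 9,  t[37] = 0,  t[38] = 9,  t[39] = 9,  t[40] = 4,  t[41] = 13,  t[42] = 3,  t[43] = 2,  t[44] = 5,  t[45] = 7,  t[46] = 12,  t[47] = 5,  t[48] = 3,  t[49] = 8.
The sequence repeats with period 48.
So t[8830] = t[0 + ((8830-0) mod 48)] = t[46] = 12.

12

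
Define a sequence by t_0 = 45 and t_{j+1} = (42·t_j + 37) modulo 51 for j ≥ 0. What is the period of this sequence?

Computing terms: t_0 = 45, t_1 = 40, t_2 = 34, t_3 = 37, t_4 = 10, t_5 = 49, t_6 = 4, t_7 = 1, t_8 = 28, t_9 = 40.
Since t_9 = t_1 = 40, the sequence is eventually periodic: after a pre-period of length 1 it cycles with period 8.

8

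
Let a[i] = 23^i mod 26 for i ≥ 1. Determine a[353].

17

Computing terms: a[1] = 23; a[2] = 9; a[3] = 25; a[4] = 3; a[5] = 17; a[6] = 1; a[7] = 23.
The sequence repeats with period 6.
(353 - 1) mod 6 = 4, so a[353] = a[5] = 17.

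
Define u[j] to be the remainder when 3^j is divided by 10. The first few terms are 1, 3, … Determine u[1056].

1

Computing terms: u[0] = 1; u[1] = 3; u[2] = 9; u[3] = 7; u[4] = 1.
The sequence repeats with period 4.
(1056 - 0) mod 4 = 0, so u[1056] = u[0] = 1.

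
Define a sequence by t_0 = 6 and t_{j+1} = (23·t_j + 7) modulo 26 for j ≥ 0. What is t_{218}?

14

We have t_0 = 6,  t_1 = 15,  t_2 = 14,  t_3 = 17,  t_4 = 8,  t_5 = 9,  t_6 = 6.
Since t_6 = t_0 = 6, the sequence is periodic with period 6.
So t_{218} = t_{0 + ((218-0) mod 6)} = t_2 = 14.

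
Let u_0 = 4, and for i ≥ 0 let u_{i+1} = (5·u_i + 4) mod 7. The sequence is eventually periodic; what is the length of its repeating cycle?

6

u_0 = 4,  u_1 = 3,  u_2 = 5,  u_3 = 1,  u_4 = 2,  u_5 = 0,  u_6 = 4.
The sequence repeats with period 6.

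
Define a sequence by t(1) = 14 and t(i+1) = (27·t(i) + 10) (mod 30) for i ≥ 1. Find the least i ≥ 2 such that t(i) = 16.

3

Listing terms: t(1) = 14, t(2) = 28, t(3) = 16, t(4) = 22, t(5) = 4, t(6) = 28.
Since t(6) = t(2) = 28, the sequence is eventually periodic: after a pre-period of length 1 it cycles with period 4.
The value 16 first appears (with i ≥ 2) at t(3).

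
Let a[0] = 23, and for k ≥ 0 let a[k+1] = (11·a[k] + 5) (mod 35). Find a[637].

13

a[0] = 23, a[1] = 13, a[2] = 8, a[3] = 23.
The sequence repeats with period 3.
So a[637] = a[0 + ((637-0) mod 3)] = a[1] = 13.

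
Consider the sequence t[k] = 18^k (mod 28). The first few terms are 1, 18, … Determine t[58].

4

Computing terms: t[0] = 1,  t[1] = 18,  t[2] = 16,  t[3] = 8,  t[4] = 4,  t[5] = 16.
Since t[5] = t[2] = 16, the sequence is eventually periodic: after a pre-period of length 2 it cycles with period 3.
For k ≥ 2, t[k] depends only on (k - 2) mod 3. (58 - 2) mod 3 = 2, so t[58] = t[4] = 4.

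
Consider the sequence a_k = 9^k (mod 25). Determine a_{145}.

24

Listing terms: a_0 = 1, a_1 = 9, a_2 = 6, a_3 = 4, a_4 = 11, a_5 = 24, a_6 = 16, a_7 = 19, a_8 = 21, a_9 = 14, a_{10} = 1.
The sequence repeats with period 10.
(145 - 0) mod 10 = 5, so a_{145} = a_5 = 24.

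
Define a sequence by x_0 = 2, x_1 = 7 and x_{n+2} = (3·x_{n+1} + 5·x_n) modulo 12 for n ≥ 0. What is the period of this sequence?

Computing terms: x_0 = 2, x_1 = 7, x_2 = 7, x_3 = 8, x_4 = 11, x_5 = 1, x_6 = 10, x_7 = 11, x_8 = 11, x_9 = 4, x_{10} = 7, x_{11} = 5, x_{12} = 2, x_{13} = 7.
Since (x_{12}, x_{13}) = (x_0, x_1) = (2, 7) (two consecutive terms determine the rest), the sequence is periodic with period 12.

12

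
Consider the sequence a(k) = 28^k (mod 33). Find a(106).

Computing terms: a(0) = 1,  a(1) = 28,  a(2) = 25,  a(3) = 7,  a(4) = 31,  a(5) = 10,  a(6) = 16,  a(7) = 19,  a(8) = 4,  a(9) = 13,  a(10) = 1.
The sequence repeats with period 10.
(106 - 0) mod 10 = 6, so a(106) = a(6) = 16.

16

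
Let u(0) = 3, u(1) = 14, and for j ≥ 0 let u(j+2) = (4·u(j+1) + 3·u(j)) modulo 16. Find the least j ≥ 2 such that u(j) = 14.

u(0) = 3,  u(1) = 14,  u(2) = 1,  u(3) = 14,  u(4) = 11,  u(5) = 6,  u(6) = 9,  u(7) = 6,  u(8) = 3,  u(9) = 14.
Since (u(8), u(9)) = (u(0), u(1)) = (3, 14) (two consecutive terms determine the rest), the sequence is periodic with period 8.
The value 14 first appears (with j ≥ 2) at u(3).

3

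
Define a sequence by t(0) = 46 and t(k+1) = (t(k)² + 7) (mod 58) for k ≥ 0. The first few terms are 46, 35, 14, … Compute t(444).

t(0) = 46, t(1) = 35, t(2) = 14, t(3) = 29, t(4) = 36, t(5) = 27, t(6) = 40, t(7) = 41, t(8) = 6, t(9) = 43, t(10) = 0, t(11) = 7, t(12) = 56, t(13) = 11, t(14) = 12, t(15) = 35.
Since t(15) = t(1) = 35, the sequence is eventually periodic: after a pre-period of length 1 it cycles with period 14.
For k ≥ 1, t(k) depends only on (k - 1) mod 14. (444 - 1) mod 14 = 9, so t(444) = t(10) = 0.

0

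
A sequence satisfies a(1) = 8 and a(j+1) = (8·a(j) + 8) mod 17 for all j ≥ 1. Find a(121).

a(1) = 8; a(2) = 4; a(3) = 6; a(4) = 5; a(5) = 14; a(6) = 1; a(7) = 16; a(8) = 0; a(9) = 8.
Since a(9) = a(1) = 8, the sequence is periodic with period 8.
So a(121) = a(1 + ((121-1) mod 8)) = a(1) = 8.

8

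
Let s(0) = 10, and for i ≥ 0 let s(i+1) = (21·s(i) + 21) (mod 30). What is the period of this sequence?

Computing terms: s(0) = 10, s(1) = 21, s(2) = 12, s(3) = 3, s(4) = 24, s(5) = 15, s(6) = 6, s(7) = 27, s(8) = 18, s(9) = 9, s(10) = 0, s(11) = 21.
Since s(11) = s(1) = 21, the sequence is eventually periodic: after a pre-period of length 1 it cycles with period 10.

10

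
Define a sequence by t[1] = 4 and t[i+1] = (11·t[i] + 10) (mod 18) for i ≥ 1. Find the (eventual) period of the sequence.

6

Computing terms: t[1] = 4, t[2] = 0, t[3] = 10, t[4] = 12, t[5] = 16, t[6] = 6, t[7] = 4.
Since t[7] = t[1] = 4, the sequence is periodic with period 6.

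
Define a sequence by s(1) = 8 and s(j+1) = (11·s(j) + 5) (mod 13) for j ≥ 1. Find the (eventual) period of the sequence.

Listing terms: s(1) = 8, s(2) = 2, s(3) = 1, s(4) = 3, s(5) = 12, s(6) = 7, s(7) = 4, s(8) = 10, s(9) = 11, s(10) = 9, s(11) = 0, s(12) = 5, s(13) = 8.
The sequence repeats with period 12.

12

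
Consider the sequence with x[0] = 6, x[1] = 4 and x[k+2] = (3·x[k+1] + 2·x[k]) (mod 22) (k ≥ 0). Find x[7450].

Listing terms: x[0] = 6; x[1] = 4; x[2] = 2; x[3] = 14; x[4] = 2; x[5] = 12; x[6] = 18; x[7] = 12; x[8] = 6; x[9] = 20; x[10] = 6; x[11] = 14; x[12] = 10; x[13] = 14; x[14] = 18; x[15] = 16; x[16] = 18; x[17] = 20; x[18] = 8; x[19] = 20; x[20] = 10; x[21] = 4; x[22] = 10; x[23] = 16; x[24] = 2; x[25] = 16; x[26] = 8; x[27] = 12; x[28] = 8; x[29] = 4; x[30] = 6; x[31] = 4.
Since (x[30], x[31]) = (x[0], x[1]) = (6, 4) (two consecutive terms determine the rest), the sequence is periodic with period 30.
So x[7450] = x[0 + ((7450-0) mod 30)] = x[10] = 6.

6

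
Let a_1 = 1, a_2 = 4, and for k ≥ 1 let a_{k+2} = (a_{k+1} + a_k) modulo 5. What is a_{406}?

Computing terms: a_1 = 1; a_2 = 4; a_3 = 0; a_4 = 4; a_5 = 4; a_6 = 3; a_7 = 2; a_8 = 0; a_9 = 2; a_{10} = 2; a_{11} = 4; a_{12} = 1; a_{13} = 0; a_{14} = 1; a_{15} = 1; a_{16} = 2; a_{17} = 3; a_{18} = 0; a_{19} = 3; a_{20} = 3; a_{21} = 1; a_{22} = 4.
Since (a_{21}, a_{22}) = (a_1, a_2) = (1, 4) (two consecutive terms determine the rest), the sequence is periodic with period 20.
So a_{406} = a_{1 + ((406-1) mod 20)} = a_6 = 3.

3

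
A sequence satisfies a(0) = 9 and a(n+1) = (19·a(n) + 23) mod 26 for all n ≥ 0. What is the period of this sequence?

We have a(0) = 9; a(1) = 12; a(2) = 17; a(3) = 8; a(4) = 19; a(5) = 20; a(6) = 13; a(7) = 10; a(8) = 5; a(9) = 14; a(10) = 3; a(11) = 2; a(12) = 9.
Since a(12) = a(0) = 9, the sequence is periodic with period 12.

12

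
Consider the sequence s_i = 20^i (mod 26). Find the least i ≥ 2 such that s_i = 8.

9

We have s_1 = 20, s_2 = 10, s_3 = 18, s_4 = 22, s_5 = 24, s_6 = 12, s_7 = 6, s_8 = 16, s_9 = 8, s_{10} = 4, s_{11} = 2, s_{12} = 14, s_{13} = 20.
Since s_{13} = s_1 = 20, the sequence is periodic with period 12.
The value 8 first appears (with i ≥ 2) at s_9.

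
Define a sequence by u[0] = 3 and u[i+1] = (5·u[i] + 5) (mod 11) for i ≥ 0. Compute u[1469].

Listing terms: u[0] = 3; u[1] = 9; u[2] = 6; u[3] = 2; u[4] = 4; u[5] = 3.
Since u[5] = u[0] = 3, the sequence is periodic with period 5.
So u[1469] = u[0 + ((1469-0) mod 5)] = u[4] = 4.

4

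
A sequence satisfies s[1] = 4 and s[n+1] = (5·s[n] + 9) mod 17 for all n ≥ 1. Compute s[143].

We have s[1] = 4,  s[2] = 12,  s[3] = 1,  s[4] = 14,  s[5] = 11,  s[6] = 13,  s[7] = 6,  s[8] = 5,  s[9] = 0,  s[10] = 9,  s[11] = 3,  s[12] = 7,  s[13] = 10,  s[14] = 8,  s[15] = 15,  s[16] = 16,  s[17] = 4.
The sequence repeats with period 16.
(143 - 1) mod 16 = 14, so s[143] = s[15] = 15.

15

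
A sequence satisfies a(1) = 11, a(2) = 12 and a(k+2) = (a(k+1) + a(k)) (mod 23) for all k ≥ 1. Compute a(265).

12

Computing terms: a(1) = 11,  a(2) = 12,  a(3) = 0,  a(4) = 12,  a(5) = 12,  a(6) = 1,  a(7) = 13,  a(8) = 14,  a(9) = 4,  a(10) = 18,  a(11) = 22,  a(12) = 17,  a(13) = 16,  a(14) = 10,  a(15) = 3,  a(16) = 13,  a(17) = 16,  a(18) = 6,  a(19) = 22,  a(20) = 5,  a(21) = 4,  a(22) = 9,  a(23) = 13,  a(24) = 22,  a(25) = 12,  a(26) = 11,  a(27) = 0,  a(28) = 11,  a(29) = 11,  a(30) = 22,  a(31) = 10,  a(32) = 9,  a(33) = 19,  a(34) = 5,  a(35) = 1,  a(36) = 6,  a(37) = 7,  a(38) = 13,  a(39) = 20,  a(40) = 10,  a(41) = 7,  a(42) = 17,  a(43) = 1,  a(44) = 18,  a(45) = 19,  a(46) = 14,  a(47) = 10,  a(48) = 1,  a(49) = 11,  a(50) = 12.
Since (a(49), a(50)) = (a(1), a(2)) = (11, 12) (two consecutive terms determine the rest), the sequence is periodic with period 48.
(265 - 1) mod 48 = 24, so a(265) = a(25) = 12.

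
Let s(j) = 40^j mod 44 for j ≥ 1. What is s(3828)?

20

Listing terms: s(1) = 40; s(2) = 16; s(3) = 24; s(4) = 36; s(5) = 32; s(6) = 4; s(7) = 28; s(8) = 20; s(9) = 8; s(10) = 12; s(11) = 40.
The sequence repeats with period 10.
So s(3828) = s(1 + ((3828-1) mod 10)) = s(8) = 20.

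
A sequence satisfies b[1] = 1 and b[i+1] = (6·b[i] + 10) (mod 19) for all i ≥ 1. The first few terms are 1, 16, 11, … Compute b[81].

8

Computing terms: b[1] = 1; b[2] = 16; b[3] = 11; b[4] = 0; b[5] = 10; b[6] = 13; b[7] = 12; b[8] = 6; b[9] = 8; b[10] = 1.
Since b[10] = b[1] = 1, the sequence is periodic with period 9.
So b[81] = b[1 + ((81-1) mod 9)] = b[9] = 8.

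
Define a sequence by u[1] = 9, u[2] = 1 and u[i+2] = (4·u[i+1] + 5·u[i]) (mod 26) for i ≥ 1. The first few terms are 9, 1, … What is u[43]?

23

Computing terms: u[1] = 9, u[2] = 1, u[3] = 23, u[4] = 19, u[5] = 9, u[6] = 1.
The sequence repeats with period 4.
(43 - 1) mod 4 = 2, so u[43] = u[3] = 23.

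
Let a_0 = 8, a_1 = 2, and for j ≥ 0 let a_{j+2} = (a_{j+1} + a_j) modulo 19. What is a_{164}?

We have a_0 = 8, a_1 = 2, a_2 = 10, a_3 = 12, a_4 = 3, a_5 = 15, a_6 = 18, a_7 = 14, a_8 = 13, a_9 = 8, a_{10} = 2.
The sequence repeats with period 9.
So a_{164} = a_{0 + ((164-0) mod 9)} = a_2 = 10.

10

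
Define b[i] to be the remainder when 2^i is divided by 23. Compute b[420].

We have b[0] = 1; b[1] = 2; b[2] = 4; b[3] = 8; b[4] = 16; b[5] = 9; b[6] = 18; b[7] = 13; b[8] = 3; b[9] = 6; b[10] = 12; b[11] = 1.
The sequence repeats with period 11.
So b[420] = b[0 + ((420-0) mod 11)] = b[2] = 4.

4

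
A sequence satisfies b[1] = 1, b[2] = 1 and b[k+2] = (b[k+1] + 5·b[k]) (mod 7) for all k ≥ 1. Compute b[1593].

1

b[1] = 1, b[2] = 1, b[3] = 6, b[4] = 4, b[5] = 6, b[6] = 5, b[7] = 0, b[8] = 4, b[9] = 4, b[10] = 3, b[11] = 2, b[12] = 3, b[13] = 6, b[14] = 0, b[15] = 2, b[16] = 2, b[17] = 5, b[18] = 1, b[19] = 5, b[20] = 3, b[21] = 0, b[22] = 1, b[23] = 1.
The sequence repeats with period 21.
(1593 - 1) mod 21 = 17, so b[1593] = b[18] = 1.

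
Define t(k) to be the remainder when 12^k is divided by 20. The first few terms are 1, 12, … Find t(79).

8

Computing terms: t(0) = 1,  t(1) = 12,  t(2) = 4,  t(3) = 8,  t(4) = 16,  t(5) = 12.
Since t(5) = t(1) = 12, the sequence is eventually periodic: after a pre-period of length 1 it cycles with period 4.
For k ≥ 1, t(k) depends only on (k - 1) mod 4. (79 - 1) mod 4 = 2, so t(79) = t(3) = 8.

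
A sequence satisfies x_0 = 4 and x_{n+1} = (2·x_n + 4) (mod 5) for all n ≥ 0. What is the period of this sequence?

Computing terms: x_0 = 4; x_1 = 2; x_2 = 3; x_3 = 0; x_4 = 4.
The sequence repeats with period 4.

4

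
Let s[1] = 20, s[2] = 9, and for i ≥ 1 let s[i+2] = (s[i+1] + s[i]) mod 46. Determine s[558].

33

We have s[1] = 20,  s[2] = 9,  s[3] = 29,  s[4] = 38,  s[5] = 21,  s[6] = 13,  s[7] = 34,  s[8] = 1,  s[9] = 35,  s[10] = 36,  s[11] = 25,  s[12] = 15,  s[13] = 40,  s[14] = 9,  s[15] = 3,  s[16] = 12,  s[17] = 15,  s[18] = 27,  s[19] = 42,  s[20] = 23,  s[21] = 19,  s[22] = 42,  s[23] = 15,  s[24] = 11,  s[25] = 26,  s[26] = 37,  s[27] = 17,  s[28] = 8,  s[29] = 25,  s[30] = 33,  s[31] = 12,  s[32] = 45,  s[33] = 11,  s[34] = 10,  s[35] = 21,  s[36] = 31,  s[37] = 6,  s[38] = 37,  s[39] = 43,  s[40] = 34,  s[41] = 31,  s[42] = 19,  s[43] = 4,  s[44] = 23,  s[45] = 27,  s[46] = 4,  s[47] = 31,  s[48] = 35,  s[49] = 20,  s[50] = 9.
The sequence repeats with period 48.
So s[558] = s[1 + ((558-1) mod 48)] = s[30] = 33.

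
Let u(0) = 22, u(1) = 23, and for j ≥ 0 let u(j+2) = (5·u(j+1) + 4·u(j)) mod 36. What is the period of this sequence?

24

We have u(0) = 22, u(1) = 23, u(2) = 23, u(3) = 27, u(4) = 11, u(5) = 19, u(6) = 31, u(7) = 15, u(8) = 19, u(9) = 11, u(10) = 23, u(11) = 15, u(12) = 23, u(13) = 31, u(14) = 31, u(15) = 27, u(16) = 7, u(17) = 35, u(18) = 23, u(19) = 3, u(20) = 35, u(21) = 7, u(22) = 31, u(23) = 3, u(24) = 31, u(25) = 23, u(26) = 23.
Since (u(25), u(26)) = (u(1), u(2)) = (23, 23) (two consecutive terms determine the rest), the sequence is eventually periodic: after a pre-period of length 1 it cycles with period 24.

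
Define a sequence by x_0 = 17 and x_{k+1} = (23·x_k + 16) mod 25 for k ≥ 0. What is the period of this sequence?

4

Listing terms: x_0 = 17; x_1 = 7; x_2 = 2; x_3 = 12; x_4 = 17.
Since x_4 = x_0 = 17, the sequence is periodic with period 4.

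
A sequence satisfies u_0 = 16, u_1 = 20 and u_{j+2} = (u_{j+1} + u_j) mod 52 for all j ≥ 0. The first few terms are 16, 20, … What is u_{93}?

Computing terms: u_0 = 16; u_1 = 20; u_2 = 36; u_3 = 4; u_4 = 40; u_5 = 44; u_6 = 32; u_7 = 24; u_8 = 4; u_9 = 28; u_{10} = 32; u_{11} = 8; u_{12} = 40; u_{13} = 48; u_{14} = 36; u_{15} = 32; u_{16} = 16; u_{17} = 48; u_{18} = 12; u_{19} = 8; u_{20} = 20; u_{21} = 28; u_{22} = 48; u_{23} = 24; u_{24} = 20; u_{25} = 44; u_{26} = 12; u_{27} = 4; u_{28} = 16; u_{29} = 20.
Since (u_{28}, u_{29}) = (u_0, u_1) = (16, 20) (two consecutive terms determine the rest), the sequence is periodic with period 28.
(93 - 0) mod 28 = 9, so u_{93} = u_9 = 28.

28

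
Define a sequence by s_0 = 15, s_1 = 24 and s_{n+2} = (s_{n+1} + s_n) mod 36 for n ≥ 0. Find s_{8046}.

15

We have s_0 = 15,  s_1 = 24,  s_2 = 3,  s_3 = 27,  s_4 = 30,  s_5 = 21,  s_6 = 15,  s_7 = 0,  s_8 = 15,  s_9 = 15,  s_{10} = 30,  s_{11} = 9,  s_{12} = 3,  s_{13} = 12,  s_{14} = 15,  s_{15} = 27,  s_{16} = 6,  s_{17} = 33,  s_{18} = 3,  s_{19} = 0,  s_{20} = 3,  s_{21} = 3,  s_{22} = 6,  s_{23} = 9,  s_{24} = 15,  s_{25} = 24.
The sequence repeats with period 24.
So s_{8046} = s_{0 + ((8046-0) mod 24)} = s_6 = 15.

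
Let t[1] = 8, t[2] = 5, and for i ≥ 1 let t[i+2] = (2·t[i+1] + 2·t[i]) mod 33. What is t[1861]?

8

Listing terms: t[1] = 8; t[2] = 5; t[3] = 26; t[4] = 29; t[5] = 11; t[6] = 14; t[7] = 17; t[8] = 29; t[9] = 26; t[10] = 11; t[11] = 8; t[12] = 5.
The sequence repeats with period 10.
So t[1861] = t[1 + ((1861-1) mod 10)] = t[1] = 8.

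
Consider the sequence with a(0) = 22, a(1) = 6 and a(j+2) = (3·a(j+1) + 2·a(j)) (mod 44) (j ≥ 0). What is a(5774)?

30

Computing terms: a(0) = 22, a(1) = 6, a(2) = 18, a(3) = 22, a(4) = 14, a(5) = 42, a(6) = 22, a(7) = 18, a(8) = 10, a(9) = 22, a(10) = 42, a(11) = 38, a(12) = 22, a(13) = 10, a(14) = 30, a(15) = 22, a(16) = 38, a(17) = 26, a(18) = 22, a(19) = 30, a(20) = 2, a(21) = 22, a(22) = 26, a(23) = 34, a(24) = 22, a(25) = 2, a(26) = 6, a(27) = 22, a(28) = 34, a(29) = 14, a(30) = 22, a(31) = 6.
The sequence repeats with period 30.
(5774 - 0) mod 30 = 14, so a(5774) = a(14) = 30.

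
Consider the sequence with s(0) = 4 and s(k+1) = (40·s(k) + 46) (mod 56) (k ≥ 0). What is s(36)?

46

We have s(0) = 4; s(1) = 38; s(2) = 54; s(3) = 22; s(4) = 30; s(5) = 14; s(6) = 46; s(7) = 38.
Since s(7) = s(1) = 38, the sequence is eventually periodic: after a pre-period of length 1 it cycles with period 6.
For k ≥ 1, s(k) depends only on (k - 1) mod 6. (36 - 1) mod 6 = 5, so s(36) = s(6) = 46.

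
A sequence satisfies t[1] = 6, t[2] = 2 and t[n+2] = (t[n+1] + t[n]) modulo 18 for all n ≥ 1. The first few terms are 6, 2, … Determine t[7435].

8

Computing terms: t[1] = 6,  t[2] = 2,  t[3] = 8,  t[4] = 10,  t[5] = 0,  t[6] = 10,  t[7] = 10,  t[8] = 2,  t[9] = 12,  t[10] = 14,  t[11] = 8,  t[12] = 4,  t[13] = 12,  t[14] = 16,  t[15] = 10,  t[16] = 8,  t[17] = 0,  t[18] = 8,  t[19] = 8,  t[20] = 16,  t[21] = 6,  t[22] = 4,  t[23] = 10,  t[24] = 14,  t[25] = 6,  t[26] = 2.
The sequence repeats with period 24.
(7435 - 1) mod 24 = 18, so t[7435] = t[19] = 8.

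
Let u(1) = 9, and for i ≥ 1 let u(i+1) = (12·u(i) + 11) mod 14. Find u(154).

3

Listing terms: u(1) = 9,  u(2) = 7,  u(3) = 11,  u(4) = 3,  u(5) = 5,  u(6) = 1,  u(7) = 9.
Since u(7) = u(1) = 9, the sequence is periodic with period 6.
So u(154) = u(1 + ((154-1) mod 6)) = u(4) = 3.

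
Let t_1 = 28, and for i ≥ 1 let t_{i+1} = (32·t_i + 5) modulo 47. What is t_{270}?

Listing terms: t_1 = 28; t_2 = 8; t_3 = 26; t_4 = 38; t_5 = 46; t_6 = 20; t_7 = 34; t_8 = 12; t_9 = 13; t_{10} = 45; t_{11} = 35; t_{12} = 44; t_{13} = 3; t_{14} = 7; t_{15} = 41; t_{16} = 1; t_{17} = 37; t_{18} = 14; t_{19} = 30; t_{20} = 25; t_{21} = 6; t_{22} = 9; t_{23} = 11; t_{24} = 28.
Since t_{24} = t_1 = 28, the sequence is periodic with period 23.
(270 - 1) mod 23 = 16, so t_{270} = t_{17} = 37.

37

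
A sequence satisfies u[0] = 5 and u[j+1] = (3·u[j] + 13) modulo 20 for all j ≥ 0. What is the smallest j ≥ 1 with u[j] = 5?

u[0] = 5,  u[1] = 8,  u[2] = 17,  u[3] = 4,  u[4] = 5.
The sequence repeats with period 4.
The value 5 next appears (with j ≥ 1) at u[4].

4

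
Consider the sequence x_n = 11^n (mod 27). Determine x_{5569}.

x_1 = 11, x_2 = 13, x_3 = 8, x_4 = 7, x_5 = 23, x_6 = 10, x_7 = 2, x_8 = 22, x_9 = 26, x_{10} = 16, x_{11} = 14, x_{12} = 19, x_{13} = 20, x_{14} = 4, x_{15} = 17, x_{16} = 25, x_{17} = 5, x_{18} = 1, x_{19} = 11.
The sequence repeats with period 18.
(5569 - 1) mod 18 = 6, so x_{5569} = x_7 = 2.

2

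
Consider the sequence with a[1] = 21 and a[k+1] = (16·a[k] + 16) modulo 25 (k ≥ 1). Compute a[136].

Computing terms: a[1] = 21; a[2] = 2; a[3] = 23; a[4] = 9; a[5] = 10; a[6] = 1; a[7] = 7; a[8] = 3; a[9] = 14; a[10] = 15; a[11] = 6; a[12] = 12; a[13] = 8; a[14] = 19; a[15] = 20; a[16] = 11; a[17] = 17; a[18] = 13; a[19] = 24; a[20] = 0; a[21] = 16; a[22] = 22; a[23] = 18; a[24] = 4; a[25] = 5; a[26] = 21.
The sequence repeats with period 25.
So a[136] = a[1 + ((136-1) mod 25)] = a[11] = 6.

6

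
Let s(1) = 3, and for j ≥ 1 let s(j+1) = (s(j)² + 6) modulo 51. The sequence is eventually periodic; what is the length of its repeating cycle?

s(1) = 3,  s(2) = 15,  s(3) = 27,  s(4) = 21,  s(5) = 39,  s(6) = 48,  s(7) = 15.
Since s(7) = s(2) = 15, the sequence is eventually periodic: after a pre-period of length 1 it cycles with period 5.

5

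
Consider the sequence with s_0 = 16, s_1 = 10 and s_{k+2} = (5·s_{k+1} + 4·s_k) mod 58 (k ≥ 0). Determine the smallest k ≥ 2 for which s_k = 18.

5

Computing terms: s_0 = 16, s_1 = 10, s_2 = 56, s_3 = 30, s_4 = 26, s_5 = 18, s_6 = 20, s_7 = 56, s_8 = 12, s_9 = 52, s_{10} = 18, s_{11} = 8, s_{12} = 54, s_{13} = 12, s_{14} = 44, s_{15} = 36, s_{16} = 8, s_{17} = 10, s_{18} = 24, s_{19} = 44, s_{20} = 26, s_{21} = 16, s_{22} = 10.
The sequence repeats with period 21.
The value 18 first appears (with k ≥ 2) at s_5.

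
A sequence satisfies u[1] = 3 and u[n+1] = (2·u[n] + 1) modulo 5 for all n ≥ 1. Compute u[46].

We have u[1] = 3,  u[2] = 2,  u[3] = 0,  u[4] = 1,  u[5] = 3.
Since u[5] = u[1] = 3, the sequence is periodic with period 4.
So u[46] = u[1 + ((46-1) mod 4)] = u[2] = 2.

2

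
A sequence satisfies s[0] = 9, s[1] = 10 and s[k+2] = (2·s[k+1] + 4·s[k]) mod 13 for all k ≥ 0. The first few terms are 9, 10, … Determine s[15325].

Listing terms: s[0] = 9,  s[1] = 10,  s[2] = 4,  s[3] = 9,  s[4] = 8,  s[5] = 0,  s[6] = 6,  s[7] = 12,  s[8] = 9,  s[9] = 1,  s[10] = 12,  s[11] = 2,  s[12] = 0,  s[13] = 8,  s[14] = 3,  s[15] = 12,  s[16] = 10,  s[17] = 3,  s[18] = 7,  s[19] = 0,  s[20] = 2,  s[21] = 4,  s[22] = 3,  s[23] = 9,  s[24] = 4,  s[25] = 5,  s[26] = 0,  s[27] = 7,  s[28] = 1,  s[29] = 4,  s[30] = 12,  s[31] = 1,  s[32] = 11,  s[33] = 0,  s[34] = 5,  s[35] = 10,  s[36] = 1,  s[37] = 3,  s[38] = 10,  s[39] = 6,  s[40] = 0,  s[41] = 11,  s[42] = 9,  s[43] = 10.
Since (s[42], s[43]) = (s[0], s[1]) = (9, 10) (two consecutive terms determine the rest), the sequence is periodic with period 42.
So s[15325] = s[0 + ((15325-0) mod 42)] = s[37] = 3.

3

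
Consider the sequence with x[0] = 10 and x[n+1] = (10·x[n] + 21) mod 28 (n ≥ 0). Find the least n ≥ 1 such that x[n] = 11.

x[0] = 10; x[1] = 9; x[2] = 27; x[3] = 11; x[4] = 19; x[5] = 15; x[6] = 3; x[7] = 23; x[8] = 27.
Since x[8] = x[2] = 27, the sequence is eventually periodic: after a pre-period of length 2 it cycles with period 6.
The value 11 first appears (with n ≥ 1) at x[3].

3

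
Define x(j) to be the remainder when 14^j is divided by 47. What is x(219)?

Listing terms: x(1) = 14, x(2) = 8, x(3) = 18, x(4) = 17, x(5) = 3, x(6) = 42, x(7) = 24, x(8) = 7, x(9) = 4, x(10) = 9, x(11) = 32, x(12) = 25, x(13) = 21, x(14) = 12, x(15) = 27, x(16) = 2, x(17) = 28, x(18) = 16, x(19) = 36, x(20) = 34, x(21) = 6, x(22) = 37, x(23) = 1, x(24) = 14.
Since x(24) = x(1) = 14, the sequence is periodic with period 23.
(219 - 1) mod 23 = 11, so x(219) = x(12) = 25.

25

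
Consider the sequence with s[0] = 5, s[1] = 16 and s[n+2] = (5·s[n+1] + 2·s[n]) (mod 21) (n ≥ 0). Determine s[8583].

11

Listing terms: s[0] = 5,  s[1] = 16,  s[2] = 6,  s[3] = 20,  s[4] = 7,  s[5] = 12,  s[6] = 11,  s[7] = 16,  s[8] = 18,  s[9] = 17,  s[10] = 16,  s[11] = 9,  s[12] = 14,  s[13] = 4,  s[14] = 6,  s[15] = 17,  s[16] = 13,  s[17] = 15,  s[18] = 17,  s[19] = 10,  s[20] = 0,  s[21] = 20,  s[22] = 16,  s[23] = 15,  s[24] = 2,  s[25] = 19,  s[26] = 15,  s[27] = 8,  s[28] = 7,  s[29] = 9,  s[30] = 17,  s[31] = 19,  s[32] = 3,  s[33] = 11,  s[34] = 19,  s[35] = 12,  s[36] = 14,  s[37] = 10,  s[38] = 15,  s[39] = 11,  s[40] = 1,  s[41] = 6,  s[42] = 11,  s[43] = 4,  s[44] = 0,  s[45] = 8,  s[46] = 19,  s[47] = 6,  s[48] = 5,  s[49] = 16.
The sequence repeats with period 48.
So s[8583] = s[0 + ((8583-0) mod 48)] = s[39] = 11.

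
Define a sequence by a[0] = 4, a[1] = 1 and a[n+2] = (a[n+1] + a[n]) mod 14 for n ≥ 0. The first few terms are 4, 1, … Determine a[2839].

3

Computing terms: a[0] = 4,  a[1] = 1,  a[2] = 5,  a[3] = 6,  a[4] = 11,  a[5] = 3,  a[6] = 0,  a[7] = 3,  a[8] = 3,  a[9] = 6,  a[10] = 9,  a[11] = 1,  a[12] = 10,  a[13] = 11,  a[14] = 7,  a[15] = 4,  a[16] = 11,  a[17] = 1,  a[18] = 12,  a[19] = 13,  a[20] = 11,  a[21] = 10,  a[22] = 7,  a[23] = 3,  a[24] = 10,  a[25] = 13,  a[26] = 9,  a[27] = 8,  a[28] = 3,  a[29] = 11,  a[30] = 0,  a[31] = 11,  a[32] = 11,  a[33] = 8,  a[34] = 5,  a[35] = 13,  a[36] = 4,  a[37] = 3,  a[38] = 7,  a[39] = 10,  a[40] = 3,  a[41] = 13,  a[42] = 2,  a[43] = 1,  a[44] = 3,  a[45] = 4,  a[46] = 7,  a[47] = 11,  a[48] = 4,  a[49] = 1.
The sequence repeats with period 48.
So a[2839] = a[0 + ((2839-0) mod 48)] = a[7] = 3.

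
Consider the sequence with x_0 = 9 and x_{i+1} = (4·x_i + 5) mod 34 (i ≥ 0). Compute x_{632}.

Computing terms: x_0 = 9, x_1 = 7, x_2 = 33, x_3 = 1, x_4 = 9.
The sequence repeats with period 4.
So x_{632} = x_{0 + ((632-0) mod 4)} = x_0 = 9.

9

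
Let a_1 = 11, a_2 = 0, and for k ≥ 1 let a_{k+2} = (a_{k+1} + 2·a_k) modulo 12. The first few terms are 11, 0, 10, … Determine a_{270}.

2

Listing terms: a_1 = 11,  a_2 = 0,  a_3 = 10,  a_4 = 10,  a_5 = 6,  a_6 = 2,  a_7 = 2,  a_8 = 6,  a_9 = 10,  a_{10} = 10.
Since (a_9, a_{10}) = (a_3, a_4) = (10, 10) (two consecutive terms determine the rest), the sequence is eventually periodic: after a pre-period of length 2 it cycles with period 6.
For k ≥ 3, a_k depends only on (k - 3) mod 6. (270 - 3) mod 6 = 3, so a_{270} = a_6 = 2.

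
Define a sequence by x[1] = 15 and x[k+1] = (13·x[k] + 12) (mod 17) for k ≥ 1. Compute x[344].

We have x[1] = 15,  x[2] = 3,  x[3] = 0,  x[4] = 12,  x[5] = 15.
Since x[5] = x[1] = 15, the sequence is periodic with period 4.
(344 - 1) mod 4 = 3, so x[344] = x[4] = 12.

12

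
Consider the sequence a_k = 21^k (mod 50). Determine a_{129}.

We have a_1 = 21,  a_2 = 41,  a_3 = 11,  a_4 = 31,  a_5 = 1,  a_6 = 21.
The sequence repeats with period 5.
(129 - 1) mod 5 = 3, so a_{129} = a_4 = 31.

31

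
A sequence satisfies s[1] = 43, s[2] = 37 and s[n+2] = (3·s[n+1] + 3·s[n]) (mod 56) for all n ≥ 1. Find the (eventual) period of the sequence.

Computing terms: s[1] = 43, s[2] = 37, s[3] = 16, s[4] = 47, s[5] = 21, s[6] = 36, s[7] = 3, s[8] = 5, s[9] = 24, s[10] = 31, s[11] = 53, s[12] = 28, s[13] = 19, s[14] = 29, s[15] = 32, s[16] = 15, s[17] = 29, s[18] = 20, s[19] = 35, s[20] = 53, s[21] = 40, s[22] = 55, s[23] = 5, s[24] = 12, s[25] = 51, s[26] = 21, s[27] = 48, s[28] = 39, s[29] = 37, s[30] = 4, s[31] = 11, s[32] = 45, s[33] = 0, s[34] = 23, s[35] = 13, s[36] = 52, s[37] = 27, s[38] = 13, s[39] = 8, s[40] = 7, s[41] = 45, s[42] = 44, s[43] = 43, s[44] = 37.
The sequence repeats with period 42.

42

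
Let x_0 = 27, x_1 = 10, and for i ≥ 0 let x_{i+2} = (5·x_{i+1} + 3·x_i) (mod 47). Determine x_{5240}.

38

Computing terms: x_0 = 27,  x_1 = 10,  x_2 = 37,  x_3 = 27,  x_4 = 11,  x_5 = 42,  x_6 = 8,  x_7 = 25,  x_8 = 8,  x_9 = 21,  x_{10} = 35,  x_{11} = 3,  x_{12} = 26,  x_{13} = 45,  x_{14} = 21,  x_{15} = 5,  x_{16} = 41,  x_{17} = 32,  x_{18} = 1,  x_{19} = 7,  x_{20} = 38,  x_{21} = 23,  x_{22} = 41,  x_{23} = 39,  x_{24} = 36,  x_{25} = 15,  x_{26} = 42,  x_{27} = 20,  x_{28} = 38,  x_{29} = 15,  x_{30} = 1,  x_{31} = 3,  x_{32} = 18,  x_{33} = 5,  x_{34} = 32,  x_{35} = 34,  x_{36} = 31,  x_{37} = 22,  x_{38} = 15,  x_{39} = 0,  x_{40} = 45,  x_{41} = 37,  x_{42} = 38,  x_{43} = 19,  x_{44} = 21,  x_{45} = 21,  x_{46} = 27,  x_{47} = 10.
Since (x_{46}, x_{47}) = (x_0, x_1) = (27, 10) (two consecutive terms determine the rest), the sequence is periodic with period 46.
So x_{5240} = x_{0 + ((5240-0) mod 46)} = x_{42} = 38.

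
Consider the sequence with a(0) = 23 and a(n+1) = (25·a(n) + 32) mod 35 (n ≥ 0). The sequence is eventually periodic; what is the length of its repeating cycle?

3

We have a(0) = 23, a(1) = 12, a(2) = 17, a(3) = 2, a(4) = 12.
Since a(4) = a(1) = 12, the sequence is eventually periodic: after a pre-period of length 1 it cycles with period 3.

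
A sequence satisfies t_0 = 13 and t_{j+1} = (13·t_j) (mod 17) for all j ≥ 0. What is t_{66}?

t_0 = 13; t_1 = 16; t_2 = 4; t_3 = 1; t_4 = 13.
Since t_4 = t_0 = 13, the sequence is periodic with period 4.
So t_{66} = t_{0 + ((66-0) mod 4)} = t_2 = 4.

4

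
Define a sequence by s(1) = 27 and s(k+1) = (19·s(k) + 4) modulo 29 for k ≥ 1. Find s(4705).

27

s(1) = 27; s(2) = 24; s(3) = 25; s(4) = 15; s(5) = 28; s(6) = 14; s(7) = 9; s(8) = 1; s(9) = 23; s(10) = 6; s(11) = 2; s(12) = 13; s(13) = 19; s(14) = 17; s(15) = 8; s(16) = 11; s(17) = 10; s(18) = 20; s(19) = 7; s(20) = 21; s(21) = 26; s(22) = 5; s(23) = 12; s(24) = 0; s(25) = 4; s(26) = 22; s(27) = 16; s(28) = 18; s(29) = 27.
The sequence repeats with period 28.
(4705 - 1) mod 28 = 0, so s(4705) = s(1) = 27.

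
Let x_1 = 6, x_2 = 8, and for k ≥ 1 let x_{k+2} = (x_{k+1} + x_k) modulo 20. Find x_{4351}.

We have x_1 = 6,  x_2 = 8,  x_3 = 14,  x_4 = 2,  x_5 = 16,  x_6 = 18,  x_7 = 14,  x_8 = 12,  x_9 = 6,  x_{10} = 18,  x_{11} = 4,  x_{12} = 2,  x_{13} = 6,  x_{14} = 8.
The sequence repeats with period 12.
So x_{4351} = x_{1 + ((4351-1) mod 12)} = x_7 = 14.

14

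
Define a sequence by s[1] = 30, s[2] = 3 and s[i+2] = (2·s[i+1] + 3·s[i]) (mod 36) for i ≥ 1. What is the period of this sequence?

4

Listing terms: s[1] = 30, s[2] = 3, s[3] = 24, s[4] = 21, s[5] = 6, s[6] = 3, s[7] = 24.
Since (s[6], s[7]) = (s[2], s[3]) = (3, 24) (two consecutive terms determine the rest), the sequence is eventually periodic: after a pre-period of length 1 it cycles with period 4.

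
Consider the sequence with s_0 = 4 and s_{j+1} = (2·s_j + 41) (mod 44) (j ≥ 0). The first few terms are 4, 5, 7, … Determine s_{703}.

Listing terms: s_0 = 4, s_1 = 5, s_2 = 7, s_3 = 11, s_4 = 19, s_5 = 35, s_6 = 23, s_7 = 43, s_8 = 39, s_9 = 31, s_{10} = 15, s_{11} = 27, s_{12} = 7.
Since s_{12} = s_2 = 7, the sequence is eventually periodic: after a pre-period of length 2 it cycles with period 10.
For j ≥ 2, s_j depends only on (j - 2) mod 10. (703 - 2) mod 10 = 1, so s_{703} = s_3 = 11.

11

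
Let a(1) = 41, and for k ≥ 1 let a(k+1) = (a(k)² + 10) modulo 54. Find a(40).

Listing terms: a(1) = 41, a(2) = 17, a(3) = 29, a(4) = 41.
The sequence repeats with period 3.
(40 - 1) mod 3 = 0, so a(40) = a(1) = 41.

41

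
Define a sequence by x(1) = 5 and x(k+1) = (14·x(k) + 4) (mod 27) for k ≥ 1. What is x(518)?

Listing terms: x(1) = 5,  x(2) = 20,  x(3) = 14,  x(4) = 11,  x(5) = 23,  x(6) = 2,  x(7) = 5.
Since x(7) = x(1) = 5, the sequence is periodic with period 6.
So x(518) = x(1 + ((518-1) mod 6)) = x(2) = 20.

20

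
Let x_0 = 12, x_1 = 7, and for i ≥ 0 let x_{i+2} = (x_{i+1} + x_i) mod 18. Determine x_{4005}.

14

We have x_0 = 12, x_1 = 7, x_2 = 1, x_3 = 8, x_4 = 9, x_5 = 17, x_6 = 8, x_7 = 7, x_8 = 15, x_9 = 4, x_{10} = 1, x_{11} = 5, x_{12} = 6, x_{13} = 11, x_{14} = 17, x_{15} = 10, x_{16} = 9, x_{17} = 1, x_{18} = 10, x_{19} = 11, x_{20} = 3, x_{21} = 14, x_{22} = 17, x_{23} = 13, x_{24} = 12, x_{25} = 7.
The sequence repeats with period 24.
(4005 - 0) mod 24 = 21, so x_{4005} = x_{21} = 14.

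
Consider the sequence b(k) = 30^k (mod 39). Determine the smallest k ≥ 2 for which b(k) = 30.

7

We have b(1) = 30; b(2) = 3; b(3) = 12; b(4) = 9; b(5) = 36; b(6) = 27; b(7) = 30.
The sequence repeats with period 6.
The value 30 next appears (with k ≥ 2) at b(7).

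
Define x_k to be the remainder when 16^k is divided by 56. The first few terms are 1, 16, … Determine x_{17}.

Listing terms: x_0 = 1, x_1 = 16, x_2 = 32, x_3 = 8, x_4 = 16.
Since x_4 = x_1 = 16, the sequence is eventually periodic: after a pre-period of length 1 it cycles with period 3.
For k ≥ 1, x_k depends only on (k - 1) mod 3. (17 - 1) mod 3 = 1, so x_{17} = x_2 = 32.

32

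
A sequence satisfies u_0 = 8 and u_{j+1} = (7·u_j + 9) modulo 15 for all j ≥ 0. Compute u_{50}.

u_0 = 8; u_1 = 5; u_2 = 14; u_3 = 2; u_4 = 8.
The sequence repeats with period 4.
So u_{50} = u_{0 + ((50-0) mod 4)} = u_2 = 14.

14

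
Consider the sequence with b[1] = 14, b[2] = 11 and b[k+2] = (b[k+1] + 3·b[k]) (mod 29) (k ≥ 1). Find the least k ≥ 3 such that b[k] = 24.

Listing terms: b[1] = 14,  b[2] = 11,  b[3] = 24,  b[4] = 28,  b[5] = 13,  b[6] = 10,  b[7] = 20,  b[8] = 21,  b[9] = 23,  b[10] = 28,  b[11] = 10,  b[12] = 7,  b[13] = 8,  b[14] = 0,  b[15] = 24,  b[16] = 24,  b[17] = 9,  b[18] = 23,  b[19] = 21,  b[20] = 3,  b[21] = 8,  b[22] = 17,  b[23] = 12,  b[24] = 5,  b[25] = 12,  b[26] = 27,  b[27] = 5,  b[28] = 28,  b[29] = 14,  b[30] = 11.
Since (b[29], b[30]) = (b[1], b[2]) = (14, 11) (two consecutive terms determine the rest), the sequence is periodic with period 28.
The value 24 first appears (with k ≥ 3) at b[3].

3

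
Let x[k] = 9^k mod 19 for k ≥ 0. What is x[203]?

16

Computing terms: x[0] = 1; x[1] = 9; x[2] = 5; x[3] = 7; x[4] = 6; x[5] = 16; x[6] = 11; x[7] = 4; x[8] = 17; x[9] = 1.
The sequence repeats with period 9.
So x[203] = x[0 + ((203-0) mod 9)] = x[5] = 16.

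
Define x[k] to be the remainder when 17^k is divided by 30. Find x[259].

Listing terms: x[0] = 1,  x[1] = 17,  x[2] = 19,  x[3] = 23,  x[4] = 1.
The sequence repeats with period 4.
(259 - 0) mod 4 = 3, so x[259] = x[3] = 23.

23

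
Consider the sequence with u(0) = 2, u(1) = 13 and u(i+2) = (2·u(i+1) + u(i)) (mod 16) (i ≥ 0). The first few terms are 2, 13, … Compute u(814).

0

Computing terms: u(0) = 2,  u(1) = 13,  u(2) = 12,  u(3) = 5,  u(4) = 6,  u(5) = 1,  u(6) = 8,  u(7) = 1,  u(8) = 10,  u(9) = 5,  u(10) = 4,  u(11) = 13,  u(12) = 14,  u(13) = 9,  u(14) = 0,  u(15) = 9,  u(16) = 2,  u(17) = 13.
The sequence repeats with period 16.
(814 - 0) mod 16 = 14, so u(814) = u(14) = 0.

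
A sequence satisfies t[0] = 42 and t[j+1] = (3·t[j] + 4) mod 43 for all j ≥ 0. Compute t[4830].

42

t[0] = 42,  t[1] = 1,  t[2] = 7,  t[3] = 25,  t[4] = 36,  t[5] = 26,  t[6] = 39,  t[7] = 35,  t[8] = 23,  t[9] = 30,  t[10] = 8,  t[11] = 28,  t[12] = 2,  t[13] = 10,  t[14] = 34,  t[15] = 20,  t[16] = 21,  t[17] = 24,  t[18] = 33,  t[19] = 17,  t[20] = 12,  t[21] = 40,  t[22] = 38,  t[23] = 32,  t[24] = 14,  t[25] = 3,  t[26] = 13,  t[27] = 0,  t[28] = 4,  t[29] = 16,  t[30] = 9,  t[31] = 31,  t[32] = 11,  t[33] = 37,  t[34] = 29,  t[35] = 5,  t[36] = 19,  t[37] = 18,  t[38] = 15,  t[39] = 6,  t[40] = 22,  t[41] = 27,  t[42] = 42.
Since t[42] = t[0] = 42, the sequence is periodic with period 42.
So t[4830] = t[0 + ((4830-0) mod 42)] = t[0] = 42.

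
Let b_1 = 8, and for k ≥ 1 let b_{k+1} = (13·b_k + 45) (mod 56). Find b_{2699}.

Computing terms: b_1 = 8, b_2 = 37, b_3 = 22, b_4 = 51, b_5 = 36, b_6 = 9, b_7 = 50, b_8 = 23, b_9 = 8.
The sequence repeats with period 8.
(2699 - 1) mod 8 = 2, so b_{2699} = b_3 = 22.

22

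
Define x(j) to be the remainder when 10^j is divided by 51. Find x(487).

22

Listing terms: x(1) = 10, x(2) = 49, x(3) = 31, x(4) = 4, x(5) = 40, x(6) = 43, x(7) = 22, x(8) = 16, x(9) = 7, x(10) = 19, x(11) = 37, x(12) = 13, x(13) = 28, x(14) = 25, x(15) = 46, x(16) = 1, x(17) = 10.
The sequence repeats with period 16.
So x(487) = x(1 + ((487-1) mod 16)) = x(7) = 22.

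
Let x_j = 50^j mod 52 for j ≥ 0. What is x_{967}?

28

Listing terms: x_0 = 1, x_1 = 50, x_2 = 4, x_3 = 44, x_4 = 16, x_5 = 20, x_6 = 12, x_7 = 28, x_8 = 48, x_9 = 8, x_{10} = 36, x_{11} = 32, x_{12} = 40, x_{13} = 24, x_{14} = 4.
Since x_{14} = x_2 = 4, the sequence is eventually periodic: after a pre-period of length 2 it cycles with period 12.
For j ≥ 2, x_j depends only on (j - 2) mod 12. (967 - 2) mod 12 = 5, so x_{967} = x_7 = 28.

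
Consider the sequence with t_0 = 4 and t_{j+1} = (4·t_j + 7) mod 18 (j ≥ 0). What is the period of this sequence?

9

We have t_0 = 4, t_1 = 5, t_2 = 9, t_3 = 7, t_4 = 17, t_5 = 3, t_6 = 1, t_7 = 11, t_8 = 15, t_9 = 13, t_{10} = 5.
Since t_{10} = t_1 = 5, the sequence is eventually periodic: after a pre-period of length 1 it cycles with period 9.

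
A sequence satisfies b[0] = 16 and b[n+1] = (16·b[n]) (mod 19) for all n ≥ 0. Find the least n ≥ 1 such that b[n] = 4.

4

Computing terms: b[0] = 16; b[1] = 9; b[2] = 11; b[3] = 5; b[4] = 4; b[5] = 7; b[6] = 17; b[7] = 6; b[8] = 1; b[9] = 16.
Since b[9] = b[0] = 16, the sequence is periodic with period 9.
The value 4 first appears (with n ≥ 1) at b[4].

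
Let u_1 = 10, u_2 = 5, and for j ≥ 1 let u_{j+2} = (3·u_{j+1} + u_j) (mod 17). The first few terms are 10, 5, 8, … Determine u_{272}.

We have u_1 = 10,  u_2 = 5,  u_3 = 8,  u_4 = 12,  u_5 = 10,  u_6 = 8,  u_7 = 0,  u_8 = 8,  u_9 = 7,  u_{10} = 12,  u_{11} = 9,  u_{12} = 5,  u_{13} = 7,  u_{14} = 9,  u_{15} = 0,  u_{16} = 9,  u_{17} = 10,  u_{18} = 5.
The sequence repeats with period 16.
So u_{272} = u_{1 + ((272-1) mod 16)} = u_{16} = 9.

9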